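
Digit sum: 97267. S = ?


9 + 7 + 2 + 6 + 7 = 31


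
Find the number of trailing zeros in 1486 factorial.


floor(1486/5) = 297
floor(1486/25) = 59
floor(1486/125) = 11
floor(1486/625) = 2
Total = 369

369 trailing zeros


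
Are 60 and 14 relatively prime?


Euclidean algorithm:
60 = 4 * 14 + 4
14 = 3 * 4 + 2
4 = 2 * 2 + 0
GCD(60, 14) = 2

No, not coprime (GCD = 2)


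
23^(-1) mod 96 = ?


Use the extended Euclidean algorithm on (96, 23); each row r = 96*s + 23*t:
r=96, s=1, t=0
r=23, s=0, t=1
q=4: r=4, s=1, t=-4   [96*(1) + 23*(-4) = 4]
q=5: r=3, s=-5, t=21   [96*(-5) + 23*(21) = 3]
q=1: r=1, s=6, t=-25   [96*(6) + 23*(-25) = 1]
q=3: r=0, s=-23, t=96   [96*(-23) + 23*(96) = 0]
GCD = 1 with t = -25, so 23*(-25) ≡ 1 (mod 96)
Inverse = -25 mod 96 = 71
Check: 23 * 71 = 1633 ≡ 1 (mod 96)

23^(-1) ≡ 71 (mod 96)


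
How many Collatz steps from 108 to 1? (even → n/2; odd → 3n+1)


108 → 54 → 27 → 82 → 41 → 124 → 62 → 31 → 94 → 47 → 142 → 71 → 214 → 107 → 322 → 161 → 484 → 242 → 121 → 364 → 182 → 91 → 274 → 137 → 412 → 206 → 103 → 310 → 155 → 466 → 233 → 700 → 350 → 175 → 526 → 263 → 790 → 395 → 1186 → 593 → 1780 → 890 → 445 → 1336 → 668 → 334 → 167 → 502 → 251 → 754 → 377 → 1132 → 566 → 283 → 850 → 425 → 1276 → 638 → 319 → 958 → 479 → 1438 → 719 → 2158 → 1079 → 3238 → 1619 → 4858 → 2429 → 7288 → 3644 → 1822 → 911 → 2734 → 1367 → 4102 → 2051 → 6154 → 3077 → 9232 → 4616 → 2308 → 1154 → 577 → 1732 → 866 → 433 → 1300 → 650 → 325 → 976 → 488 → 244 → 122 → 61 → 184 → 92 → 46 → 23 → 70 → 35 → 106 → 53 → 160 → 80 → 40 → 20 → 10 → 5 → 16 → 8 → 4 → 2 → 1
Total steps = 113

113 steps


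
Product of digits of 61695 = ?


6 × 1 × 6 × 9 × 5 = 1620


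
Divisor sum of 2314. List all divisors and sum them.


Divisors of 2314: 1, 2, 13, 26, 89, 178, 1157, 2314
Sum = 1 + 2 + 13 + 26 + 89 + 178 + 1157 + 2314 = 3780

σ(2314) = 3780


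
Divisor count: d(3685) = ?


3685 = 5^1 × 11^1 × 67^1
d(3685) = (1+1) × (1+1) × (1+1) = 8

8 divisors


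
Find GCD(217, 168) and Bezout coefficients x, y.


Tabular extended Euclidean (each row: r = 217*s + 168*t):
r=217, s=1, t=0
r=168, s=0, t=1
q=1: r=49, s=1, t=-1   [217*(1) + 168*(-1) = 49]
q=3: r=21, s=-3, t=4   [217*(-3) + 168*(4) = 21]
q=2: r=7, s=7, t=-9   [217*(7) + 168*(-9) = 7]
q=3: r=0, s=-24, t=31   [217*(-24) + 168*(31) = 0]
GCD = 7; from the row with r=7: x=7, y=-9
Check: 217*(7) + 168*(-9) = 1519 - 1512 = 7

GCD = 7, x = 7, y = -9


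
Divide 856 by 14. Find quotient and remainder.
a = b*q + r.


856 = 14 * 61 + 2
Check: 854 + 2 = 856

q = 61, r = 2


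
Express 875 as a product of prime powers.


875 / 5 = 175
175 / 5 = 35
35 / 5 = 7
7 / 7 = 1
875 = 5^3 × 7


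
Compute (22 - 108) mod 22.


22 - 108 = -86
-86 mod 22 = 2


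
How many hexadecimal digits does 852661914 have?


852661914 in base 16 = 32D2969A
Number of digits = 8

8 digits (base 16)


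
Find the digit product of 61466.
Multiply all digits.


6 × 1 × 4 × 6 × 6 = 864


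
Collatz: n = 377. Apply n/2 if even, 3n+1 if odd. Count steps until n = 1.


377 → 1132 → 566 → 283 → 850 → 425 → 1276 → 638 → 319 → 958 → 479 → 1438 → 719 → 2158 → 1079 → 3238 → 1619 → 4858 → 2429 → 7288 → 3644 → 1822 → 911 → 2734 → 1367 → 4102 → 2051 → 6154 → 3077 → 9232 → 4616 → 2308 → 1154 → 577 → 1732 → 866 → 433 → 1300 → 650 → 325 → 976 → 488 → 244 → 122 → 61 → 184 → 92 → 46 → 23 → 70 → 35 → 106 → 53 → 160 → 80 → 40 → 20 → 10 → 5 → 16 → 8 → 4 → 2 → 1
Total steps = 63

63 steps


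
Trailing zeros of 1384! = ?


floor(1384/5) = 276
floor(1384/25) = 55
floor(1384/125) = 11
floor(1384/625) = 2
Total = 344

344 trailing zeros


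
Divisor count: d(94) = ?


94 = 2^1 × 47^1
d(94) = (1+1) × (1+1) = 4

4 divisors


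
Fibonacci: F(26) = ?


Sequence: 1, 1, 2, 3, 5, 8, 13, 21, 34, 55, 89, 144, 233, 377, 610, 987, 1597, 2584, 4181, 6765, 10946, 17711, 28657, 46368, 75025, 121393
F(26) = 121393


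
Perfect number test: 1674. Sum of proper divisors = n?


Proper divisors of 1674: 1, 2, 3, 6, 9, 18, 27, 31, 54, 62, 93, 186, 279, 558, 837
Sum = 1 + 2 + 3 + 6 + 9 + 18 + 27 + 31 + 54 + 62 + 93 + 186 + 279 + 558 + 837 = 2166

No, 1674 is not perfect (2166 ≠ 1674)


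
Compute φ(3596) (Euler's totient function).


3596 = 2^2 × 29 × 31
Prime factors: 2, 29, 31
φ(3596) = 3596 × (1-1/2) × (1-1/29) × (1-1/31)
= 3596 × 1/2 × 28/29 × 30/31 = 1680

φ(3596) = 1680


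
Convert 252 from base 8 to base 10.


252 (base 8) = 170 (decimal)
170 (decimal) = 170 (base 10)


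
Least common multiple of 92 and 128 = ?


GCD(92, 128) = 4
LCM = 92*128/4 = 11776/4 = 2944

LCM = 2944


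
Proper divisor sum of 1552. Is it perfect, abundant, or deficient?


Proper divisors: 1, 2, 4, 8, 16, 97, 194, 388, 776
Sum = 1 + 2 + 4 + 8 + 16 + 97 + 194 + 388 + 776 = 1486
1486 < 1552 → deficient

s(1552) = 1486 (deficient)


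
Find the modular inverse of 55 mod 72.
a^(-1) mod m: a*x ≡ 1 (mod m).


Use the extended Euclidean algorithm on (72, 55); each row r = 72*s + 55*t:
r=72, s=1, t=0
r=55, s=0, t=1
q=1: r=17, s=1, t=-1   [72*(1) + 55*(-1) = 17]
q=3: r=4, s=-3, t=4   [72*(-3) + 55*(4) = 4]
q=4: r=1, s=13, t=-17   [72*(13) + 55*(-17) = 1]
q=4: r=0, s=-55, t=72   [72*(-55) + 55*(72) = 0]
GCD = 1 with t = -17, so 55*(-17) ≡ 1 (mod 72)
Inverse = -17 mod 72 = 55
Check: 55 * 55 = 3025 ≡ 1 (mod 72)

55^(-1) ≡ 55 (mod 72)


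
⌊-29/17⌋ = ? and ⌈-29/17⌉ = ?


-29/17 = -1.7059
floor = -2
ceil = -1

floor = -2, ceil = -1


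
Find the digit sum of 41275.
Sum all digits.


4 + 1 + 2 + 7 + 5 = 19


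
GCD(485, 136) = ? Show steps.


485 = 3 * 136 + 77
136 = 1 * 77 + 59
77 = 1 * 59 + 18
59 = 3 * 18 + 5
18 = 3 * 5 + 3
5 = 1 * 3 + 2
3 = 1 * 2 + 1
2 = 2 * 1 + 0
GCD = 1


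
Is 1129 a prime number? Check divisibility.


Check divisors up to sqrt(1129) = 33.6006
No divisors found.
1129 is prime.

Yes, 1129 is prime


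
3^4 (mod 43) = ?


3^1 mod 43 = 3
3^2 mod 43 = 9
3^3 mod 43 = 27
3^4 mod 43 = 38


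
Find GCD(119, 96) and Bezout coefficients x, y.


Tabular extended Euclidean (each row: r = 119*s + 96*t):
r=119, s=1, t=0
r=96, s=0, t=1
q=1: r=23, s=1, t=-1   [119*(1) + 96*(-1) = 23]
q=4: r=4, s=-4, t=5   [119*(-4) + 96*(5) = 4]
q=5: r=3, s=21, t=-26   [119*(21) + 96*(-26) = 3]
q=1: r=1, s=-25, t=31   [119*(-25) + 96*(31) = 1]
q=3: r=0, s=96, t=-119   [119*(96) + 96*(-119) = 0]
GCD = 1; from the row with r=1: x=-25, y=31
Check: 119*(-25) + 96*(31) = -2975 + 2976 = 1

GCD = 1, x = -25, y = 31


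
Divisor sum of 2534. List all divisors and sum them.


Divisors of 2534: 1, 2, 7, 14, 181, 362, 1267, 2534
Sum = 1 + 2 + 7 + 14 + 181 + 362 + 1267 + 2534 = 4368

σ(2534) = 4368


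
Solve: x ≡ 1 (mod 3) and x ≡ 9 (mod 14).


M = 3*14 = 42
M1 = M/3 = 14, M2 = M/14 = 3
M1^(-1) mod 3 = 2, M2^(-1) mod 14 = 5
x = 1*14*2 + 9*3*5 = 163
163 mod 42 = 37
Check: 37 mod 3 = 1 ✓, 37 mod 14 = 9 ✓

x ≡ 37 (mod 42)


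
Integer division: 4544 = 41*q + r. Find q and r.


4544 = 41 * 110 + 34
Check: 4510 + 34 = 4544

q = 110, r = 34


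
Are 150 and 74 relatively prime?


Euclidean algorithm:
150 = 2 * 74 + 2
74 = 37 * 2 + 0
GCD(150, 74) = 2

No, not coprime (GCD = 2)


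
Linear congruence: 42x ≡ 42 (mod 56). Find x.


GCD(42, 56) = 14 divides 42
Divide: 3x ≡ 3 (mod 4)
x ≡ 1 (mod 4)


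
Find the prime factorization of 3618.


3618 / 2 = 1809
1809 / 3 = 603
603 / 3 = 201
201 / 3 = 67
67 / 67 = 1
3618 = 2 × 3^3 × 67


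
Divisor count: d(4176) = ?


4176 = 2^4 × 3^2 × 29^1
d(4176) = (4+1) × (2+1) × (1+1) = 30

30 divisors


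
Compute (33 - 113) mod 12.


33 - 113 = -80
-80 mod 12 = 4


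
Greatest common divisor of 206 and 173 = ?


206 = 1 * 173 + 33
173 = 5 * 33 + 8
33 = 4 * 8 + 1
8 = 8 * 1 + 0
GCD = 1


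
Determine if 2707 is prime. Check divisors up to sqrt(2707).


Check divisors up to sqrt(2707) = 52.0288
No divisors found.
2707 is prime.

Yes, 2707 is prime


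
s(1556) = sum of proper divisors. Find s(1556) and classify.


Proper divisors: 1, 2, 4, 389, 778
Sum = 1 + 2 + 4 + 389 + 778 = 1174
1174 < 1556 → deficient

s(1556) = 1174 (deficient)


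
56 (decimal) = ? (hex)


56 (base 10) = 56 (decimal)
56 (decimal) = 38 (base 16)


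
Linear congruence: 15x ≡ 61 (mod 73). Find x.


GCD(15, 73) = 1, unique solution
a^(-1) mod 73 = 39
x = 39 * 61 mod 73 = 43

x ≡ 43 (mod 73)


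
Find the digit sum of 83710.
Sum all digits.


8 + 3 + 7 + 1 + 0 = 19


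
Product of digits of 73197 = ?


7 × 3 × 1 × 9 × 7 = 1323


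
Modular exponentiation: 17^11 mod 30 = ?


17^1 mod 30 = 17
17^2 mod 30 = 19
17^3 mod 30 = 23
17^4 mod 30 = 1
17^5 mod 30 = 17
17^6 mod 30 = 19
17^7 mod 30 = 23
17^8 mod 30 = 1
17^9 mod 30 = 17
17^10 mod 30 = 19
17^11 mod 30 = 23


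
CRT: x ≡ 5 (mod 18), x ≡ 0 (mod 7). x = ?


M = 18*7 = 126
M1 = M/18 = 7, M2 = M/7 = 18
M1^(-1) mod 18 = 13, M2^(-1) mod 7 = 2
x = 5*7*13 + 0*18*2 = 455
455 mod 126 = 77
Check: 77 mod 18 = 5 ✓, 77 mod 7 = 0 ✓

x ≡ 77 (mod 126)


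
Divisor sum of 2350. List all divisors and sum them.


Divisors of 2350: 1, 2, 5, 10, 25, 47, 50, 94, 235, 470, 1175, 2350
Sum = 1 + 2 + 5 + 10 + 25 + 47 + 50 + 94 + 235 + 470 + 1175 + 2350 = 4464

σ(2350) = 4464


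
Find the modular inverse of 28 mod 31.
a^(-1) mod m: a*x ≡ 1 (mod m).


Use the extended Euclidean algorithm on (31, 28); each row r = 31*s + 28*t:
r=31, s=1, t=0
r=28, s=0, t=1
q=1: r=3, s=1, t=-1   [31*(1) + 28*(-1) = 3]
q=9: r=1, s=-9, t=10   [31*(-9) + 28*(10) = 1]
q=3: r=0, s=28, t=-31   [31*(28) + 28*(-31) = 0]
GCD = 1 with t = 10, so 28*(10) ≡ 1 (mod 31)
Inverse = 10 mod 31 = 10
Check: 28 * 10 = 280 ≡ 1 (mod 31)

28^(-1) ≡ 10 (mod 31)


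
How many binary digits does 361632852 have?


361632852 in base 2 = 10101100011100001010001010100
Number of digits = 29

29 digits (base 2)


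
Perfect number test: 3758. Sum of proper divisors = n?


Proper divisors of 3758: 1, 2, 1879
Sum = 1 + 2 + 1879 = 1882

No, 3758 is not perfect (1882 ≠ 3758)


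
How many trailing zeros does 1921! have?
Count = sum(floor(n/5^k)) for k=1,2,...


floor(1921/5) = 384
floor(1921/25) = 76
floor(1921/125) = 15
floor(1921/625) = 3
Total = 478

478 trailing zeros


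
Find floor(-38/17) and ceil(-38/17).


-38/17 = -2.2353
floor = -3
ceil = -2

floor = -3, ceil = -2


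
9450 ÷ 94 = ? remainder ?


9450 = 94 * 100 + 50
Check: 9400 + 50 = 9450

q = 100, r = 50


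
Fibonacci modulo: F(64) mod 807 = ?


F(k) mod 807 for k=1..64:
1, 1, 2, 3, 5, 8, 13, 21, 34, 55, 89, 144, 233, 377, 610, 180, 790, 163, 146, 309, 455, 764, 412, 369, 781, 343, 317, 660, 170, 23, 193, 216, 409, 625, 227, 45, 272, 317, 589, 99, 688, 787, 668, 648, 509, 350, 52, 402, 454, 49, 503, 552, 248, 800, 241, 234, 475, 709, 377, 279, 656, 128, 784, 105
F(64) mod 807 = 105


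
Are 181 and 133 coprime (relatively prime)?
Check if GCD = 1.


Euclidean algorithm:
181 = 1 * 133 + 48
133 = 2 * 48 + 37
48 = 1 * 37 + 11
37 = 3 * 11 + 4
11 = 2 * 4 + 3
4 = 1 * 3 + 1
3 = 3 * 1 + 0
GCD(181, 133) = 1

Yes, coprime (GCD = 1)


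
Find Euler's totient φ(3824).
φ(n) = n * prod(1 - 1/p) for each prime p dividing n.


3824 = 2^4 × 239
Prime factors: 2, 239
φ(3824) = 3824 × (1-1/2) × (1-1/239)
= 3824 × 1/2 × 238/239 = 1904

φ(3824) = 1904


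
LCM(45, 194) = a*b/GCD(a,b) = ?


GCD(45, 194) = 1
LCM = 45*194/1 = 8730/1 = 8730

LCM = 8730


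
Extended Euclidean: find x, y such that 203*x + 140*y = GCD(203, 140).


Tabular extended Euclidean (each row: r = 203*s + 140*t):
r=203, s=1, t=0
r=140, s=0, t=1
q=1: r=63, s=1, t=-1   [203*(1) + 140*(-1) = 63]
q=2: r=14, s=-2, t=3   [203*(-2) + 140*(3) = 14]
q=4: r=7, s=9, t=-13   [203*(9) + 140*(-13) = 7]
q=2: r=0, s=-20, t=29   [203*(-20) + 140*(29) = 0]
GCD = 7; from the row with r=7: x=9, y=-13
Check: 203*(9) + 140*(-13) = 1827 - 1820 = 7

GCD = 7, x = 9, y = -13


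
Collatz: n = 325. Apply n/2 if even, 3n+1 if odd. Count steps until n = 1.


325 → 976 → 488 → 244 → 122 → 61 → 184 → 92 → 46 → 23 → 70 → 35 → 106 → 53 → 160 → 80 → 40 → 20 → 10 → 5 → 16 → 8 → 4 → 2 → 1
Total steps = 24

24 steps


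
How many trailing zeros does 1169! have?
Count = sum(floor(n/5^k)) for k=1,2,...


floor(1169/5) = 233
floor(1169/25) = 46
floor(1169/125) = 9
floor(1169/625) = 1
Total = 289

289 trailing zeros


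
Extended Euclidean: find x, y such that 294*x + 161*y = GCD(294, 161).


Tabular extended Euclidean (each row: r = 294*s + 161*t):
r=294, s=1, t=0
r=161, s=0, t=1
q=1: r=133, s=1, t=-1   [294*(1) + 161*(-1) = 133]
q=1: r=28, s=-1, t=2   [294*(-1) + 161*(2) = 28]
q=4: r=21, s=5, t=-9   [294*(5) + 161*(-9) = 21]
q=1: r=7, s=-6, t=11   [294*(-6) + 161*(11) = 7]
q=3: r=0, s=23, t=-42   [294*(23) + 161*(-42) = 0]
GCD = 7; from the row with r=7: x=-6, y=11
Check: 294*(-6) + 161*(11) = -1764 + 1771 = 7

GCD = 7, x = -6, y = 11


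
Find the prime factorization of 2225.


2225 / 5 = 445
445 / 5 = 89
89 / 89 = 1
2225 = 5^2 × 89


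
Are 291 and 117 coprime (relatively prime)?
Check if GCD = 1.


Euclidean algorithm:
291 = 2 * 117 + 57
117 = 2 * 57 + 3
57 = 19 * 3 + 0
GCD(291, 117) = 3

No, not coprime (GCD = 3)


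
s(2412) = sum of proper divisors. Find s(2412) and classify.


Proper divisors: 1, 2, 3, 4, 6, 9, 12, 18, 36, 67, 134, 201, 268, 402, 603, 804, 1206
Sum = 1 + 2 + 3 + 4 + 6 + 9 + 12 + 18 + 36 + 67 + 134 + 201 + 268 + 402 + 603 + 804 + 1206 = 3776
3776 > 2412 → abundant

s(2412) = 3776 (abundant)


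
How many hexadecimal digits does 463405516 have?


463405516 in base 16 = 1B9F01CC
Number of digits = 8

8 digits (base 16)


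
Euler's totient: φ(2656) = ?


2656 = 2^5 × 83
Prime factors: 2, 83
φ(2656) = 2656 × (1-1/2) × (1-1/83)
= 2656 × 1/2 × 82/83 = 1312

φ(2656) = 1312


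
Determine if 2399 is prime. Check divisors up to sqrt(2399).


Check divisors up to sqrt(2399) = 48.9796
No divisors found.
2399 is prime.

Yes, 2399 is prime


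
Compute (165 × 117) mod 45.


165 × 117 = 19305
19305 mod 45 = 0


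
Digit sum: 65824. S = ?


6 + 5 + 8 + 2 + 4 = 25


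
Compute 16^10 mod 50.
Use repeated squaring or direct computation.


16^1 mod 50 = 16
16^2 mod 50 = 6
16^3 mod 50 = 46
16^4 mod 50 = 36
16^5 mod 50 = 26
16^6 mod 50 = 16
16^7 mod 50 = 6
16^8 mod 50 = 46
16^9 mod 50 = 36
16^10 mod 50 = 26


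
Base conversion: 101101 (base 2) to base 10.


101101 (base 2) = 45 (decimal)
45 (decimal) = 45 (base 10)


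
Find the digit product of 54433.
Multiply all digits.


5 × 4 × 4 × 3 × 3 = 720


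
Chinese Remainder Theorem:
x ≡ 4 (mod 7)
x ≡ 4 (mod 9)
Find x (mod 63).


M = 7*9 = 63
M1 = M/7 = 9, M2 = M/9 = 7
M1^(-1) mod 7 = 4, M2^(-1) mod 9 = 4
x = 4*9*4 + 4*7*4 = 256
256 mod 63 = 4
Check: 4 mod 7 = 4 ✓, 4 mod 9 = 4 ✓

x ≡ 4 (mod 63)


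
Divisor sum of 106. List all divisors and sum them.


Divisors of 106: 1, 2, 53, 106
Sum = 1 + 2 + 53 + 106 = 162

σ(106) = 162


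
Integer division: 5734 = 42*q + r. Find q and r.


5734 = 42 * 136 + 22
Check: 5712 + 22 = 5734

q = 136, r = 22


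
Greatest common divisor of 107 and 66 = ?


107 = 1 * 66 + 41
66 = 1 * 41 + 25
41 = 1 * 25 + 16
25 = 1 * 16 + 9
16 = 1 * 9 + 7
9 = 1 * 7 + 2
7 = 3 * 2 + 1
2 = 2 * 1 + 0
GCD = 1


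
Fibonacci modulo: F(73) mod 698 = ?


F(k) mod 698 for k=1..73:
1, 1, 2, 3, 5, 8, 13, 21, 34, 55, 89, 144, 233, 377, 610, 289, 201, 490, 691, 483, 476, 261, 39, 300, 339, 639, 280, 221, 501, 24, 525, 549, 376, 227, 603, 132, 37, 169, 206, 375, 581, 258, 141, 399, 540, 241, 83, 324, 407, 33, 440, 473, 215, 688, 205, 195, 400, 595, 297, 194, 491, 685, 478, 465, 245, 12, 257, 269, 526, 97, 623, 22, 645
F(73) mod 698 = 645


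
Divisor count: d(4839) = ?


4839 = 3^1 × 1613^1
d(4839) = (1+1) × (1+1) = 4

4 divisors


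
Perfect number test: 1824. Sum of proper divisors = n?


Proper divisors of 1824: 1, 2, 3, 4, 6, 8, 12, 16, 19, 24, 32, 38, 48, 57, 76, 96, 114, 152, 228, 304, 456, 608, 912
Sum = 1 + 2 + 3 + 4 + 6 + 8 + 12 + 16 + 19 + 24 + 32 + 38 + 48 + 57 + 76 + 96 + 114 + 152 + 228 + 304 + 456 + 608 + 912 = 3216

No, 1824 is not perfect (3216 ≠ 1824)


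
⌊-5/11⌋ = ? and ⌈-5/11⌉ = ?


-5/11 = -0.4545
floor = -1
ceil = 0

floor = -1, ceil = 0


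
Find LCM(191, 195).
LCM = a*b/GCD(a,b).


GCD(191, 195) = 1
LCM = 191*195/1 = 37245/1 = 37245

LCM = 37245


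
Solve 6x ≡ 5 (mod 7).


GCD(6, 7) = 1, unique solution
a^(-1) mod 7 = 6
x = 6 * 5 mod 7 = 2

x ≡ 2 (mod 7)


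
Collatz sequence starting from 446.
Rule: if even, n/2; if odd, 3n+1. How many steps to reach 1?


446 → 223 → 670 → 335 → 1006 → 503 → 1510 → 755 → 2266 → 1133 → 3400 → 1700 → 850 → 425 → 1276 → 638 → 319 → 958 → 479 → 1438 → 719 → 2158 → 1079 → 3238 → 1619 → 4858 → 2429 → 7288 → 3644 → 1822 → 911 → 2734 → 1367 → 4102 → 2051 → 6154 → 3077 → 9232 → 4616 → 2308 → 1154 → 577 → 1732 → 866 → 433 → 1300 → 650 → 325 → 976 → 488 → 244 → 122 → 61 → 184 → 92 → 46 → 23 → 70 → 35 → 106 → 53 → 160 → 80 → 40 → 20 → 10 → 5 → 16 → 8 → 4 → 2 → 1
Total steps = 71

71 steps


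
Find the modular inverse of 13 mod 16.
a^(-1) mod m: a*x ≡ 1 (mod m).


Use the extended Euclidean algorithm on (16, 13); each row r = 16*s + 13*t:
r=16, s=1, t=0
r=13, s=0, t=1
q=1: r=3, s=1, t=-1   [16*(1) + 13*(-1) = 3]
q=4: r=1, s=-4, t=5   [16*(-4) + 13*(5) = 1]
q=3: r=0, s=13, t=-16   [16*(13) + 13*(-16) = 0]
GCD = 1 with t = 5, so 13*(5) ≡ 1 (mod 16)
Inverse = 5 mod 16 = 5
Check: 13 * 5 = 65 ≡ 1 (mod 16)

13^(-1) ≡ 5 (mod 16)


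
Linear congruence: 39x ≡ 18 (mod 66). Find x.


GCD(39, 66) = 3 divides 18
Divide: 13x ≡ 6 (mod 22)
x ≡ 14 (mod 22)


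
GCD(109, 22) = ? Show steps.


109 = 4 * 22 + 21
22 = 1 * 21 + 1
21 = 21 * 1 + 0
GCD = 1


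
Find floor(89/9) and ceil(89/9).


89/9 = 9.8889
floor = 9
ceil = 10

floor = 9, ceil = 10


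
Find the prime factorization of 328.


328 / 2 = 164
164 / 2 = 82
82 / 2 = 41
41 / 41 = 1
328 = 2^3 × 41


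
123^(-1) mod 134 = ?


Use the extended Euclidean algorithm on (134, 123); each row r = 134*s + 123*t:
r=134, s=1, t=0
r=123, s=0, t=1
q=1: r=11, s=1, t=-1   [134*(1) + 123*(-1) = 11]
q=11: r=2, s=-11, t=12   [134*(-11) + 123*(12) = 2]
q=5: r=1, s=56, t=-61   [134*(56) + 123*(-61) = 1]
q=2: r=0, s=-123, t=134   [134*(-123) + 123*(134) = 0]
GCD = 1 with t = -61, so 123*(-61) ≡ 1 (mod 134)
Inverse = -61 mod 134 = 73
Check: 123 * 73 = 8979 ≡ 1 (mod 134)

123^(-1) ≡ 73 (mod 134)


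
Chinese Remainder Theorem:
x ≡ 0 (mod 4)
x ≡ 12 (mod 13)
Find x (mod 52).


M = 4*13 = 52
M1 = M/4 = 13, M2 = M/13 = 4
M1^(-1) mod 4 = 1, M2^(-1) mod 13 = 10
x = 0*13*1 + 12*4*10 = 480
480 mod 52 = 12
Check: 12 mod 4 = 0 ✓, 12 mod 13 = 12 ✓

x ≡ 12 (mod 52)


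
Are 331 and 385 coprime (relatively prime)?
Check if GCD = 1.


Euclidean algorithm:
385 = 1 * 331 + 54
331 = 6 * 54 + 7
54 = 7 * 7 + 5
7 = 1 * 5 + 2
5 = 2 * 2 + 1
2 = 2 * 1 + 0
GCD(331, 385) = 1

Yes, coprime (GCD = 1)


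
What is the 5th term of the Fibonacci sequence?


Sequence: 1, 1, 2, 3, 5
F(5) = 5


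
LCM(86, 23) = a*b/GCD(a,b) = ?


GCD(86, 23) = 1
LCM = 86*23/1 = 1978/1 = 1978

LCM = 1978


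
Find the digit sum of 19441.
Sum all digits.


1 + 9 + 4 + 4 + 1 = 19


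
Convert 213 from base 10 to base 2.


213 (base 10) = 213 (decimal)
213 (decimal) = 11010101 (base 2)


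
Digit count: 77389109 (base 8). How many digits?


77389109 in base 8 = 447156465
Number of digits = 9

9 digits (base 8)


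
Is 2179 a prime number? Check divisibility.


Check divisors up to sqrt(2179) = 46.6798
No divisors found.
2179 is prime.

Yes, 2179 is prime


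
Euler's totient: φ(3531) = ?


3531 = 3 × 11 × 107
Prime factors: 3, 11, 107
φ(3531) = 3531 × (1-1/3) × (1-1/11) × (1-1/107)
= 3531 × 2/3 × 10/11 × 106/107 = 2120

φ(3531) = 2120


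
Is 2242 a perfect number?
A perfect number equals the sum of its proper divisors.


Proper divisors of 2242: 1, 2, 19, 38, 59, 118, 1121
Sum = 1 + 2 + 19 + 38 + 59 + 118 + 1121 = 1358

No, 2242 is not perfect (1358 ≠ 2242)


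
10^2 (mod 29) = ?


10^1 mod 29 = 10
10^2 mod 29 = 13


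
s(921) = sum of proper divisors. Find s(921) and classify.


Proper divisors: 1, 3, 307
Sum = 1 + 3 + 307 = 311
311 < 921 → deficient

s(921) = 311 (deficient)


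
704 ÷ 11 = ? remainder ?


704 = 11 * 64 + 0
Check: 704 + 0 = 704

q = 64, r = 0


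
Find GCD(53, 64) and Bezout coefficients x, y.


Tabular extended Euclidean (each row: r = 53*s + 64*t):
r=53, s=1, t=0
r=64, s=0, t=1
q=0: r=53, s=1, t=0   [53*(1) + 64*(0) = 53]
q=1: r=11, s=-1, t=1   [53*(-1) + 64*(1) = 11]
q=4: r=9, s=5, t=-4   [53*(5) + 64*(-4) = 9]
q=1: r=2, s=-6, t=5   [53*(-6) + 64*(5) = 2]
q=4: r=1, s=29, t=-24   [53*(29) + 64*(-24) = 1]
q=2: r=0, s=-64, t=53   [53*(-64) + 64*(53) = 0]
GCD = 1; from the row with r=1: x=29, y=-24
Check: 53*(29) + 64*(-24) = 1537 - 1536 = 1

GCD = 1, x = 29, y = -24


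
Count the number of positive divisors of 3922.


3922 = 2^1 × 37^1 × 53^1
d(3922) = (1+1) × (1+1) × (1+1) = 8

8 divisors


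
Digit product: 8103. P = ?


8 × 1 × 0 × 3 = 0


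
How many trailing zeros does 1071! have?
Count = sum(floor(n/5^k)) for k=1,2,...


floor(1071/5) = 214
floor(1071/25) = 42
floor(1071/125) = 8
floor(1071/625) = 1
Total = 265

265 trailing zeros


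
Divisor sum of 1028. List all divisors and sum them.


Divisors of 1028: 1, 2, 4, 257, 514, 1028
Sum = 1 + 2 + 4 + 257 + 514 + 1028 = 1806

σ(1028) = 1806


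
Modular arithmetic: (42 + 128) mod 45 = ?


42 + 128 = 170
170 mod 45 = 35


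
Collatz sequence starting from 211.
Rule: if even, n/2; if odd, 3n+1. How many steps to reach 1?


211 → 634 → 317 → 952 → 476 → 238 → 119 → 358 → 179 → 538 → 269 → 808 → 404 → 202 → 101 → 304 → 152 → 76 → 38 → 19 → 58 → 29 → 88 → 44 → 22 → 11 → 34 → 17 → 52 → 26 → 13 → 40 → 20 → 10 → 5 → 16 → 8 → 4 → 2 → 1
Total steps = 39

39 steps


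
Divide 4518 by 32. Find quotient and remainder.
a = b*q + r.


4518 = 32 * 141 + 6
Check: 4512 + 6 = 4518

q = 141, r = 6


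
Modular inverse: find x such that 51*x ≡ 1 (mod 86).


Use the extended Euclidean algorithm on (86, 51); each row r = 86*s + 51*t:
r=86, s=1, t=0
r=51, s=0, t=1
q=1: r=35, s=1, t=-1   [86*(1) + 51*(-1) = 35]
q=1: r=16, s=-1, t=2   [86*(-1) + 51*(2) = 16]
q=2: r=3, s=3, t=-5   [86*(3) + 51*(-5) = 3]
q=5: r=1, s=-16, t=27   [86*(-16) + 51*(27) = 1]
q=3: r=0, s=51, t=-86   [86*(51) + 51*(-86) = 0]
GCD = 1 with t = 27, so 51*(27) ≡ 1 (mod 86)
Inverse = 27 mod 86 = 27
Check: 51 * 27 = 1377 ≡ 1 (mod 86)

51^(-1) ≡ 27 (mod 86)


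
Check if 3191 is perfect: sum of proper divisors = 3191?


Proper divisors of 3191: 1
Sum = 1 = 1

No, 3191 is not perfect (1 ≠ 3191)


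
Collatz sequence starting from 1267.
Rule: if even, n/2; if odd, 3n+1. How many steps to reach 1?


1267 → 3802 → 1901 → 5704 → 2852 → 1426 → 713 → 2140 → 1070 → 535 → 1606 → 803 → 2410 → 1205 → 3616 → 1808 → 904 → 452 → 226 → 113 → 340 → 170 → 85 → 256 → 128 → 64 → 32 → 16 → 8 → 4 → 2 → 1
Total steps = 31

31 steps


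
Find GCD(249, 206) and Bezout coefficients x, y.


Tabular extended Euclidean (each row: r = 249*s + 206*t):
r=249, s=1, t=0
r=206, s=0, t=1
q=1: r=43, s=1, t=-1   [249*(1) + 206*(-1) = 43]
q=4: r=34, s=-4, t=5   [249*(-4) + 206*(5) = 34]
q=1: r=9, s=5, t=-6   [249*(5) + 206*(-6) = 9]
q=3: r=7, s=-19, t=23   [249*(-19) + 206*(23) = 7]
q=1: r=2, s=24, t=-29   [249*(24) + 206*(-29) = 2]
q=3: r=1, s=-91, t=110   [249*(-91) + 206*(110) = 1]
q=2: r=0, s=206, t=-249   [249*(206) + 206*(-249) = 0]
GCD = 1; from the row with r=1: x=-91, y=110
Check: 249*(-91) + 206*(110) = -22659 + 22660 = 1

GCD = 1, x = -91, y = 110


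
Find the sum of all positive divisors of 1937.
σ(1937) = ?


Divisors of 1937: 1, 13, 149, 1937
Sum = 1 + 13 + 149 + 1937 = 2100

σ(1937) = 2100


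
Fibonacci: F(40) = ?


Sequence: 1, 1, 2, 3, 5, 8, 13, 21, 34, 55, 89, 144, 233, 377, 610, 987, 1597, 2584, 4181, 6765, 10946, 17711, 28657, 46368, 75025, 121393, 196418, 317811, 514229, 832040, 1346269, 2178309, 3524578, 5702887, 9227465, 14930352, 24157817, 39088169, 63245986, 102334155
F(40) = 102334155


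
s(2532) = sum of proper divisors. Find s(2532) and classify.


Proper divisors: 1, 2, 3, 4, 6, 12, 211, 422, 633, 844, 1266
Sum = 1 + 2 + 3 + 4 + 6 + 12 + 211 + 422 + 633 + 844 + 1266 = 3404
3404 > 2532 → abundant

s(2532) = 3404 (abundant)


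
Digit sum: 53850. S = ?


5 + 3 + 8 + 5 + 0 = 21


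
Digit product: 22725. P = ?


2 × 2 × 7 × 2 × 5 = 280


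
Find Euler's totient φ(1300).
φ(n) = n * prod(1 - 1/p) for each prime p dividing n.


1300 = 2^2 × 5^2 × 13
Prime factors: 2, 5, 13
φ(1300) = 1300 × (1-1/2) × (1-1/5) × (1-1/13)
= 1300 × 1/2 × 4/5 × 12/13 = 480

φ(1300) = 480


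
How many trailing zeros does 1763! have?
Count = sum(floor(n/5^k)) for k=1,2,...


floor(1763/5) = 352
floor(1763/25) = 70
floor(1763/125) = 14
floor(1763/625) = 2
Total = 438

438 trailing zeros


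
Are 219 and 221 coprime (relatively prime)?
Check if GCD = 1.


Euclidean algorithm:
221 = 1 * 219 + 2
219 = 109 * 2 + 1
2 = 2 * 1 + 0
GCD(219, 221) = 1

Yes, coprime (GCD = 1)


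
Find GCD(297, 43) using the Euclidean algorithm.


297 = 6 * 43 + 39
43 = 1 * 39 + 4
39 = 9 * 4 + 3
4 = 1 * 3 + 1
3 = 3 * 1 + 0
GCD = 1


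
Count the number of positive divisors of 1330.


1330 = 2^1 × 5^1 × 7^1 × 19^1
d(1330) = (1+1) × (1+1) × (1+1) × (1+1) = 16

16 divisors


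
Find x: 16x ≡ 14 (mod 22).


GCD(16, 22) = 2 divides 14
Divide: 8x ≡ 7 (mod 11)
x ≡ 5 (mod 11)


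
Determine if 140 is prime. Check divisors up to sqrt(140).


140 / 2 = 70 (exact division)
140 is NOT prime.

No, 140 is not prime


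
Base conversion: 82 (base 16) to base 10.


82 (base 16) = 130 (decimal)
130 (decimal) = 130 (base 10)


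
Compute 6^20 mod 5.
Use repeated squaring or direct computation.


6^1 mod 5 = 1
6^2 mod 5 = 1
6^3 mod 5 = 1
6^4 mod 5 = 1
6^5 mod 5 = 1
6^6 mod 5 = 1
6^7 mod 5 = 1
6^8 mod 5 = 1
6^9 mod 5 = 1
6^10 mod 5 = 1
6^11 mod 5 = 1
6^12 mod 5 = 1
6^13 mod 5 = 1
6^14 mod 5 = 1
6^15 mod 5 = 1
6^16 mod 5 = 1
6^17 mod 5 = 1
6^18 mod 5 = 1
6^19 mod 5 = 1
6^20 mod 5 = 1


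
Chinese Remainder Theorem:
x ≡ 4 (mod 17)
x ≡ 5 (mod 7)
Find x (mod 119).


M = 17*7 = 119
M1 = M/17 = 7, M2 = M/7 = 17
M1^(-1) mod 17 = 5, M2^(-1) mod 7 = 5
x = 4*7*5 + 5*17*5 = 565
565 mod 119 = 89
Check: 89 mod 17 = 4 ✓, 89 mod 7 = 5 ✓

x ≡ 89 (mod 119)


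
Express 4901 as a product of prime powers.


4901 / 13 = 377
377 / 13 = 29
29 / 29 = 1
4901 = 13^2 × 29


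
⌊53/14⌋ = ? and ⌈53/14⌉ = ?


53/14 = 3.7857
floor = 3
ceil = 4

floor = 3, ceil = 4


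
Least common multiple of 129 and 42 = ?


GCD(129, 42) = 3
LCM = 129*42/3 = 5418/3 = 1806

LCM = 1806


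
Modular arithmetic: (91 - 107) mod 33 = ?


91 - 107 = -16
-16 mod 33 = 17


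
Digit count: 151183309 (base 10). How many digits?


151183309 has 9 digits in base 10
floor(log10(151183309)) + 1 = floor(8.1795) + 1 = 9

9 digits (base 10)


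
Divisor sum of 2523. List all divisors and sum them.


Divisors of 2523: 1, 3, 29, 87, 841, 2523
Sum = 1 + 3 + 29 + 87 + 841 + 2523 = 3484

σ(2523) = 3484


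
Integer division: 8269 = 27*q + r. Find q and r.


8269 = 27 * 306 + 7
Check: 8262 + 7 = 8269

q = 306, r = 7


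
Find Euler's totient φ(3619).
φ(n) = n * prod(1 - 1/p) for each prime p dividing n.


3619 = 7 × 11 × 47
Prime factors: 7, 11, 47
φ(3619) = 3619 × (1-1/7) × (1-1/11) × (1-1/47)
= 3619 × 6/7 × 10/11 × 46/47 = 2760

φ(3619) = 2760


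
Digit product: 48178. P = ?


4 × 8 × 1 × 7 × 8 = 1792


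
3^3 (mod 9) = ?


3^1 mod 9 = 3
3^2 mod 9 = 0
3^3 mod 9 = 0


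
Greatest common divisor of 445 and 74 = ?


445 = 6 * 74 + 1
74 = 74 * 1 + 0
GCD = 1


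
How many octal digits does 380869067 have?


380869067 in base 8 = 2654714713
Number of digits = 10

10 digits (base 8)


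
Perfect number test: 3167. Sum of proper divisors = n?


Proper divisors of 3167: 1
Sum = 1 = 1

No, 3167 is not perfect (1 ≠ 3167)


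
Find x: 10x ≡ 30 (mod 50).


GCD(10, 50) = 10 divides 30
Divide: 1x ≡ 3 (mod 5)
x ≡ 3 (mod 5)


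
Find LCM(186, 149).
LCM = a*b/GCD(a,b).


GCD(186, 149) = 1
LCM = 186*149/1 = 27714/1 = 27714

LCM = 27714


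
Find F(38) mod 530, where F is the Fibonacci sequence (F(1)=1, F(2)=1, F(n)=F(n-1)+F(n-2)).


F(k) mod 530 for k=1..38:
1, 1, 2, 3, 5, 8, 13, 21, 34, 55, 89, 144, 233, 377, 80, 457, 7, 464, 471, 405, 346, 221, 37, 258, 295, 23, 318, 341, 129, 470, 69, 9, 78, 87, 165, 252, 417, 139
F(38) mod 530 = 139


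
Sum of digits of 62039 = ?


6 + 2 + 0 + 3 + 9 = 20


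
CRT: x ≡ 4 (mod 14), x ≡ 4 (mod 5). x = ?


M = 14*5 = 70
M1 = M/14 = 5, M2 = M/5 = 14
M1^(-1) mod 14 = 3, M2^(-1) mod 5 = 4
x = 4*5*3 + 4*14*4 = 284
284 mod 70 = 4
Check: 4 mod 14 = 4 ✓, 4 mod 5 = 4 ✓

x ≡ 4 (mod 70)


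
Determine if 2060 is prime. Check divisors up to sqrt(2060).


2060 / 2 = 1030 (exact division)
2060 is NOT prime.

No, 2060 is not prime


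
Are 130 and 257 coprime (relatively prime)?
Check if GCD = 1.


Euclidean algorithm:
257 = 1 * 130 + 127
130 = 1 * 127 + 3
127 = 42 * 3 + 1
3 = 3 * 1 + 0
GCD(130, 257) = 1

Yes, coprime (GCD = 1)


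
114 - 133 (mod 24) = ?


114 - 133 = -19
-19 mod 24 = 5


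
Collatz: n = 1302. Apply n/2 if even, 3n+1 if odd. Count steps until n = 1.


1302 → 651 → 1954 → 977 → 2932 → 1466 → 733 → 2200 → 1100 → 550 → 275 → 826 → 413 → 1240 → 620 → 310 → 155 → 466 → 233 → 700 → 350 → 175 → 526 → 263 → 790 → 395 → 1186 → 593 → 1780 → 890 → 445 → 1336 → 668 → 334 → 167 → 502 → 251 → 754 → 377 → 1132 → 566 → 283 → 850 → 425 → 1276 → 638 → 319 → 958 → 479 → 1438 → 719 → 2158 → 1079 → 3238 → 1619 → 4858 → 2429 → 7288 → 3644 → 1822 → 911 → 2734 → 1367 → 4102 → 2051 → 6154 → 3077 → 9232 → 4616 → 2308 → 1154 → 577 → 1732 → 866 → 433 → 1300 → 650 → 325 → 976 → 488 → 244 → 122 → 61 → 184 → 92 → 46 → 23 → 70 → 35 → 106 → 53 → 160 → 80 → 40 → 20 → 10 → 5 → 16 → 8 → 4 → 2 → 1
Total steps = 101

101 steps


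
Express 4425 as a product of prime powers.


4425 / 3 = 1475
1475 / 5 = 295
295 / 5 = 59
59 / 59 = 1
4425 = 3 × 5^2 × 59


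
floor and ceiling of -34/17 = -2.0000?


-34/17 = -2.0000
floor = -2
ceil = -2

floor = -2, ceil = -2


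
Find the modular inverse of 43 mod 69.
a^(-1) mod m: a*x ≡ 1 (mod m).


Use the extended Euclidean algorithm on (69, 43); each row r = 69*s + 43*t:
r=69, s=1, t=0
r=43, s=0, t=1
q=1: r=26, s=1, t=-1   [69*(1) + 43*(-1) = 26]
q=1: r=17, s=-1, t=2   [69*(-1) + 43*(2) = 17]
q=1: r=9, s=2, t=-3   [69*(2) + 43*(-3) = 9]
q=1: r=8, s=-3, t=5   [69*(-3) + 43*(5) = 8]
q=1: r=1, s=5, t=-8   [69*(5) + 43*(-8) = 1]
q=8: r=0, s=-43, t=69   [69*(-43) + 43*(69) = 0]
GCD = 1 with t = -8, so 43*(-8) ≡ 1 (mod 69)
Inverse = -8 mod 69 = 61
Check: 43 * 61 = 2623 ≡ 1 (mod 69)

43^(-1) ≡ 61 (mod 69)


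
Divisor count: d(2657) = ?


2657 = 2657^1
d(2657) = (1+1) = 2

2 divisors


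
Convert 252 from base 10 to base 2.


252 (base 10) = 252 (decimal)
252 (decimal) = 11111100 (base 2)


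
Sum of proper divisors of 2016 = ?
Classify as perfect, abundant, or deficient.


Proper divisors: 1, 2, 3, 4, 6, 7, 8, 9, 12, 14, 16, 18, 21, 24, 28, 32, 36, 42, 48, 56, 63, 72, 84, 96, 112, 126, 144, 168, 224, 252, 288, 336, 504, 672, 1008
Sum = 1 + 2 + 3 + 4 + 6 + 7 + 8 + 9 + 12 + 14 + 16 + 18 + 21 + 24 + 28 + 32 + 36 + 42 + 48 + 56 + 63 + 72 + 84 + 96 + 112 + 126 + 144 + 168 + 224 + 252 + 288 + 336 + 504 + 672 + 1008 = 4536
4536 > 2016 → abundant

s(2016) = 4536 (abundant)


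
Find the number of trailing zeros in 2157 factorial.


floor(2157/5) = 431
floor(2157/25) = 86
floor(2157/125) = 17
floor(2157/625) = 3
Total = 537

537 trailing zeros


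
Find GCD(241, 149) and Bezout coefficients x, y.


Tabular extended Euclidean (each row: r = 241*s + 149*t):
r=241, s=1, t=0
r=149, s=0, t=1
q=1: r=92, s=1, t=-1   [241*(1) + 149*(-1) = 92]
q=1: r=57, s=-1, t=2   [241*(-1) + 149*(2) = 57]
q=1: r=35, s=2, t=-3   [241*(2) + 149*(-3) = 35]
q=1: r=22, s=-3, t=5   [241*(-3) + 149*(5) = 22]
q=1: r=13, s=5, t=-8   [241*(5) + 149*(-8) = 13]
q=1: r=9, s=-8, t=13   [241*(-8) + 149*(13) = 9]
q=1: r=4, s=13, t=-21   [241*(13) + 149*(-21) = 4]
q=2: r=1, s=-34, t=55   [241*(-34) + 149*(55) = 1]
q=4: r=0, s=149, t=-241   [241*(149) + 149*(-241) = 0]
GCD = 1; from the row with r=1: x=-34, y=55
Check: 241*(-34) + 149*(55) = -8194 + 8195 = 1

GCD = 1, x = -34, y = 55


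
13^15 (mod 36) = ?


13^1 mod 36 = 13
13^2 mod 36 = 25
13^3 mod 36 = 1
13^4 mod 36 = 13
13^5 mod 36 = 25
13^6 mod 36 = 1
13^7 mod 36 = 13
13^8 mod 36 = 25
13^9 mod 36 = 1
13^10 mod 36 = 13
13^11 mod 36 = 25
13^12 mod 36 = 1
13^13 mod 36 = 13
13^14 mod 36 = 25
13^15 mod 36 = 1


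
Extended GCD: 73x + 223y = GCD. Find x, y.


Tabular extended Euclidean (each row: r = 73*s + 223*t):
r=73, s=1, t=0
r=223, s=0, t=1
q=0: r=73, s=1, t=0   [73*(1) + 223*(0) = 73]
q=3: r=4, s=-3, t=1   [73*(-3) + 223*(1) = 4]
q=18: r=1, s=55, t=-18   [73*(55) + 223*(-18) = 1]
q=4: r=0, s=-223, t=73   [73*(-223) + 223*(73) = 0]
GCD = 1; from the row with r=1: x=55, y=-18
Check: 73*(55) + 223*(-18) = 4015 - 4014 = 1

GCD = 1, x = 55, y = -18


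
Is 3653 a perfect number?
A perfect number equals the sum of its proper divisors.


Proper divisors of 3653: 1, 13, 281
Sum = 1 + 13 + 281 = 295

No, 3653 is not perfect (295 ≠ 3653)


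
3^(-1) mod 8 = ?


Use the extended Euclidean algorithm on (8, 3); each row r = 8*s + 3*t:
r=8, s=1, t=0
r=3, s=0, t=1
q=2: r=2, s=1, t=-2   [8*(1) + 3*(-2) = 2]
q=1: r=1, s=-1, t=3   [8*(-1) + 3*(3) = 1]
q=2: r=0, s=3, t=-8   [8*(3) + 3*(-8) = 0]
GCD = 1 with t = 3, so 3*(3) ≡ 1 (mod 8)
Inverse = 3 mod 8 = 3
Check: 3 * 3 = 9 ≡ 1 (mod 8)

3^(-1) ≡ 3 (mod 8)


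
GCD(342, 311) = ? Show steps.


342 = 1 * 311 + 31
311 = 10 * 31 + 1
31 = 31 * 1 + 0
GCD = 1


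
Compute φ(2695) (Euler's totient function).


2695 = 5 × 7^2 × 11
Prime factors: 5, 7, 11
φ(2695) = 2695 × (1-1/5) × (1-1/7) × (1-1/11)
= 2695 × 4/5 × 6/7 × 10/11 = 1680

φ(2695) = 1680


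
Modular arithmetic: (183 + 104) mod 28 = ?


183 + 104 = 287
287 mod 28 = 7


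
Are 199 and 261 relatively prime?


Euclidean algorithm:
261 = 1 * 199 + 62
199 = 3 * 62 + 13
62 = 4 * 13 + 10
13 = 1 * 10 + 3
10 = 3 * 3 + 1
3 = 3 * 1 + 0
GCD(199, 261) = 1

Yes, coprime (GCD = 1)


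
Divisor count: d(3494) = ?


3494 = 2^1 × 1747^1
d(3494) = (1+1) × (1+1) = 4

4 divisors


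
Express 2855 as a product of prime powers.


2855 / 5 = 571
571 / 571 = 1
2855 = 5 × 571


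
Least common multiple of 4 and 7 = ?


GCD(4, 7) = 1
LCM = 4*7/1 = 28/1 = 28

LCM = 28


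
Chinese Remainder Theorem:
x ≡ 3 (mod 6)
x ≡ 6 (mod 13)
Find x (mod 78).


M = 6*13 = 78
M1 = M/6 = 13, M2 = M/13 = 6
M1^(-1) mod 6 = 1, M2^(-1) mod 13 = 11
x = 3*13*1 + 6*6*11 = 435
435 mod 78 = 45
Check: 45 mod 6 = 3 ✓, 45 mod 13 = 6 ✓

x ≡ 45 (mod 78)


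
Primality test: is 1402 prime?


1402 / 2 = 701 (exact division)
1402 is NOT prime.

No, 1402 is not prime


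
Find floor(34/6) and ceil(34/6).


34/6 = 5.6667
floor = 5
ceil = 6

floor = 5, ceil = 6


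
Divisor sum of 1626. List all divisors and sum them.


Divisors of 1626: 1, 2, 3, 6, 271, 542, 813, 1626
Sum = 1 + 2 + 3 + 6 + 271 + 542 + 813 + 1626 = 3264

σ(1626) = 3264


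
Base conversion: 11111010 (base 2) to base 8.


11111010 (base 2) = 250 (decimal)
250 (decimal) = 372 (base 8)


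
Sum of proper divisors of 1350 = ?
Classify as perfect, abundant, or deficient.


Proper divisors: 1, 2, 3, 5, 6, 9, 10, 15, 18, 25, 27, 30, 45, 50, 54, 75, 90, 135, 150, 225, 270, 450, 675
Sum = 1 + 2 + 3 + 5 + 6 + 9 + 10 + 15 + 18 + 25 + 27 + 30 + 45 + 50 + 54 + 75 + 90 + 135 + 150 + 225 + 270 + 450 + 675 = 2370
2370 > 1350 → abundant

s(1350) = 2370 (abundant)


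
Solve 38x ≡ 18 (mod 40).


GCD(38, 40) = 2 divides 18
Divide: 19x ≡ 9 (mod 20)
x ≡ 11 (mod 20)


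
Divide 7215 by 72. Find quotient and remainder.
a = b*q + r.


7215 = 72 * 100 + 15
Check: 7200 + 15 = 7215

q = 100, r = 15


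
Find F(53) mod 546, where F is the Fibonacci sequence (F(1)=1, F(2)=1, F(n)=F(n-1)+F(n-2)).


F(k) mod 546 for k=1..53:
1, 1, 2, 3, 5, 8, 13, 21, 34, 55, 89, 144, 233, 377, 64, 441, 505, 400, 359, 213, 26, 239, 265, 504, 223, 181, 404, 39, 443, 482, 379, 315, 148, 463, 65, 528, 47, 29, 76, 105, 181, 286, 467, 207, 128, 335, 463, 252, 169, 421, 44, 465, 509
F(53) mod 546 = 509


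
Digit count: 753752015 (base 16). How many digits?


753752015 in base 16 = 2CED57CF
Number of digits = 8

8 digits (base 16)


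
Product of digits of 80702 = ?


8 × 0 × 7 × 0 × 2 = 0


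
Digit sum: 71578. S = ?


7 + 1 + 5 + 7 + 8 = 28


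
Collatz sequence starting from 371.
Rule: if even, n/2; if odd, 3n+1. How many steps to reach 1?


371 → 1114 → 557 → 1672 → 836 → 418 → 209 → 628 → 314 → 157 → 472 → 236 → 118 → 59 → 178 → 89 → 268 → 134 → 67 → 202 → 101 → 304 → 152 → 76 → 38 → 19 → 58 → 29 → 88 → 44 → 22 → 11 → 34 → 17 → 52 → 26 → 13 → 40 → 20 → 10 → 5 → 16 → 8 → 4 → 2 → 1
Total steps = 45

45 steps


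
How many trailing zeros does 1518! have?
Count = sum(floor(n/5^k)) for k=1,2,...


floor(1518/5) = 303
floor(1518/25) = 60
floor(1518/125) = 12
floor(1518/625) = 2
Total = 377

377 trailing zeros


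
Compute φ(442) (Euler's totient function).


442 = 2 × 13 × 17
Prime factors: 2, 13, 17
φ(442) = 442 × (1-1/2) × (1-1/13) × (1-1/17)
= 442 × 1/2 × 12/13 × 16/17 = 192

φ(442) = 192


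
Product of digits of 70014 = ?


7 × 0 × 0 × 1 × 4 = 0


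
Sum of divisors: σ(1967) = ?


Divisors of 1967: 1, 7, 281, 1967
Sum = 1 + 7 + 281 + 1967 = 2256

σ(1967) = 2256


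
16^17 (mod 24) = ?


16^1 mod 24 = 16
16^2 mod 24 = 16
16^3 mod 24 = 16
16^4 mod 24 = 16
16^5 mod 24 = 16
16^6 mod 24 = 16
16^7 mod 24 = 16
16^8 mod 24 = 16
16^9 mod 24 = 16
16^10 mod 24 = 16
16^11 mod 24 = 16
16^12 mod 24 = 16
16^13 mod 24 = 16
16^14 mod 24 = 16
16^15 mod 24 = 16
16^16 mod 24 = 16
16^17 mod 24 = 16


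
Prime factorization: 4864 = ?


4864 / 2 = 2432
2432 / 2 = 1216
1216 / 2 = 608
608 / 2 = 304
304 / 2 = 152
152 / 2 = 76
76 / 2 = 38
38 / 2 = 19
19 / 19 = 1
4864 = 2^8 × 19


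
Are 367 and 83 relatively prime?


Euclidean algorithm:
367 = 4 * 83 + 35
83 = 2 * 35 + 13
35 = 2 * 13 + 9
13 = 1 * 9 + 4
9 = 2 * 4 + 1
4 = 4 * 1 + 0
GCD(367, 83) = 1

Yes, coprime (GCD = 1)
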